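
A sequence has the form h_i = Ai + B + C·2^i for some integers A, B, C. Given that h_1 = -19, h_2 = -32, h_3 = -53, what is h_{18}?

-1048672

Plug in i = 1, 2, 3: A + B + 2C = -19; 2A + B + 4C = -32; 3A + B + 8C = -53.
Subtracting the first from the second: A + 2C = -13.
Subtracting the second from the third: A + 4C = -21.
Solving: C = -4, A = -5, then B = -6.
So h_i = -5·i + (-6) + (-4)·2^i; at i=18 this is -1048672.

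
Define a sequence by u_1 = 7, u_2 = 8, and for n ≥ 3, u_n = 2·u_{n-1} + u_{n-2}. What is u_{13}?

151067

u_3 = 23, u_4 = 54, u_5 = 131, …, u_{10} = 10736, u_{11} = 25919, u_{12} = 62574, u_{13} = 151067.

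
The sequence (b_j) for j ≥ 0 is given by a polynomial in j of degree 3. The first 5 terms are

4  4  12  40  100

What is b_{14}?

5100

1st diffs: 0, 8, 28, 60.
2nd diffs: 8, 20, 32.
3rd diffs: 12, 12 (constant).
Newton forward-difference form: b_j = 4 + 8·C(j,2) + 12·C(j,3).
At j = 14: j = 14, so b_{14} = 4 + 728 + 4368 = 5100.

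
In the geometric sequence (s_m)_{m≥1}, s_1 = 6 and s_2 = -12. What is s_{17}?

393216

Common ratio r = -2.
s_m = 6·(-2)^(m-1).
s_{17} = 6·(-2)^16 = 393216.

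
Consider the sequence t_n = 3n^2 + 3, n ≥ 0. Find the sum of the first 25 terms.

14775

Over n = 0..24: Σn = 300, Σn² = 4900.
Total = (3)·4900 + (3)·25 = 14775.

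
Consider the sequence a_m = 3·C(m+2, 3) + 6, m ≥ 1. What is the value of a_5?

111

C(7, 3) = 35, so a_5 = 111.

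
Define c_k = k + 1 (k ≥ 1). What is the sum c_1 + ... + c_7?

Over k = 1..7: Σk = 28.
Total = (1)·28 + (1)·7 = 35.

35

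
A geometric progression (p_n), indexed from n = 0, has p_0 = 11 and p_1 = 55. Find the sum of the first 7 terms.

Common ratio r = 5.
p_n = 11·5^(n-0).
S = 11·(5^7 - 1)/(5 - 1) = 11·(78125 - 1)/(4) = 214841.

214841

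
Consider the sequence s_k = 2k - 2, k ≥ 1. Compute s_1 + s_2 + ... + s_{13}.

156

Over k = 1..13: Σk = 91.
Total = (2)·91 + (-2)·13 = 156.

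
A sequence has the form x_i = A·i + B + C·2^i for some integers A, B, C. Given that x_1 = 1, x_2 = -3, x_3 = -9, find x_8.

The three given values yield: A + B + 2C = 1; 2A + B + 4C = -3; 3A + B + 8C = -9.
Subtracting the first from the second: A + 2C = -4.
Subtracting the second from the third: A + 4C = -6.
Solving: C = -1, A = -2, then B = 5.
Therefore x_8 = -16 + 5 + (-1)·256 = -267.

-267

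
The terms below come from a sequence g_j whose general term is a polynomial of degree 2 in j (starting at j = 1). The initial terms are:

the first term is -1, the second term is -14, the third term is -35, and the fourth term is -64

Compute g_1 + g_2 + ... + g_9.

1st diffs: -13, -21, -29.
2nd diffs: -8, -8 (constant).
Newton forward-difference form: g_j = -1 + (-13)·C(j-1,1) + (-8)·C(j-1,2).
Continuing: …, -101, -146, -199, -260, …, g_9 = -329.
Summing j = 1..9 (9 terms) gives -1149.

-1149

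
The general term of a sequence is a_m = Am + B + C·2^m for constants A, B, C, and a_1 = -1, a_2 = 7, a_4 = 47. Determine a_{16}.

At m = 1, 2, 4: A + B + 2C = -1; 2A + B + 4C = 7; 4A + B + 16C = 47.
Subtracting the first from the second: A + 2C = 8.
Subtracting the second from the third: 2A + 12C = 40.
Solving: C = 3, A = 2, then B = -9.
So a_m = 2·m + (-9) + 3·2^m; at m=16 this is 196631.

196631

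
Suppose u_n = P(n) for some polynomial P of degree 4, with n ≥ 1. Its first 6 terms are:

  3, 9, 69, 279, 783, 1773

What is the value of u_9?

10299

1st diffs: 6, 60, 210, 504, 990.
2nd diffs: 54, 150, 294, 486.
3rd diffs: 96, 144, 192.
4th diffs: 48, 48 (constant).
Newton forward-difference form: u_n = 3 + 6·C(n-1,1) + 54·C(n-1,2) + 96·C(n-1,3) + 48·C(n-1,4).
At n = 9: n-1 = 8, so u_9 = 3 + 48 + 1512 + 5376 + 3360 = 10299.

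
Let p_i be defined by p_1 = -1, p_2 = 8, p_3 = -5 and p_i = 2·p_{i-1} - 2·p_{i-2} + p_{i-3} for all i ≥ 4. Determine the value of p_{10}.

-27

Applying the relation repeatedly:
p_4 = -27, p_5 = -36, p_6 = -23, p_7 = -1, p_8 = 8, p_9 = -5, p_{10} = -27.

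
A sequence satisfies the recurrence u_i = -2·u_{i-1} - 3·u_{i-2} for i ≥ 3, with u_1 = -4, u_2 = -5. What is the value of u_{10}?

Compute successive terms:
u_3 = 22;  u_4 = -29;  u_5 = -8;  u_6 = 103;  u_7 = -182;  u_8 = 55;  u_9 = 436;  u_{10} = -1037.

-1037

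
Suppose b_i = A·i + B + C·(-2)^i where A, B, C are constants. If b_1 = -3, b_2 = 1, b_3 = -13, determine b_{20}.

The three given values yield: A + B - 2C = -3; 2A + B + 4C = 1; 3A + B - 8C = -13.
Subtracting the first from the second: A + 6C = 4.
Subtracting the second from the third: A - 12C = -14.
Solving: C = 1, A = -2, then B = 1.
Hence b_{20} = -2·20 + 1 + 1·1048576 = 1048537.

1048537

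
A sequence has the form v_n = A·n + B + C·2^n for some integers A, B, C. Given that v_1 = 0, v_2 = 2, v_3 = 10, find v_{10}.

3030

At n = 1, 2, 3: A + B + 2C = 0; 2A + B + 4C = 2; 3A + B + 8C = 10.
Subtracting the first from the second: A + 2C = 2.
Subtracting the second from the third: A + 4C = 8.
Solving: C = 3, A = -4, then B = -2.
So v_n = -4·n + (-2) + 3·2^n; at n=10 this is 3030.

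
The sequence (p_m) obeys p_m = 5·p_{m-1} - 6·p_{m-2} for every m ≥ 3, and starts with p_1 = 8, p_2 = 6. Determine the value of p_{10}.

p_3 = -18, p_4 = -126, p_5 = -522, p_6 = -1854, p_7 = -6138, p_8 = -19566, p_9 = -61002, p_{10} = -187614.
(Characteristic roots are 3 and 2.)

-187614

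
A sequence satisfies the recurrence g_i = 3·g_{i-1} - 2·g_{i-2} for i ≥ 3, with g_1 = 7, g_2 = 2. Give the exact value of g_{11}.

g_3 = -8;  g_4 = -28;  g_5 = -68;  g_6 = -148;  g_7 = -308;  g_8 = -628;  g_9 = -1268;  g_{10} = -2548;  g_{11} = -5108.
(Characteristic roots are 2 and 1.)

-5108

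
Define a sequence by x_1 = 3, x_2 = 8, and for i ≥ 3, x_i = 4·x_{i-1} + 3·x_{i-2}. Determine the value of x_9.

x_3 = 41;  x_4 = 188;  x_5 = 875;  x_6 = 4064;  x_7 = 18881;  x_8 = 87716;  x_9 = 407507.

407507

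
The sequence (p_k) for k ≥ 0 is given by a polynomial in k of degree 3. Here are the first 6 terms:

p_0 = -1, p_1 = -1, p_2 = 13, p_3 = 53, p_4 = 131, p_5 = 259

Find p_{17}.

10063

1st diffs: 0, 14, 40, 78, 128.
2nd diffs: 14, 26, 38, 50.
3rd diffs: 12, 12, 12 (constant).
So p_k = 2k^3 + k^2 - 3k - 1.
Evaluating at k = 17 gives p_{17} = 10063.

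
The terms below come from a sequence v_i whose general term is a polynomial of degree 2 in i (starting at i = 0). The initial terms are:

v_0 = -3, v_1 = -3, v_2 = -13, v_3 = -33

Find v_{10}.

1st diffs: 0, -10, -20.
2nd diffs: -10, -10 (constant).
Newton forward-difference form: v_i = -3 + (-10)·C(i,2).
At i = 10: i = 10, so v_{10} = -3 - 450 = -453.

-453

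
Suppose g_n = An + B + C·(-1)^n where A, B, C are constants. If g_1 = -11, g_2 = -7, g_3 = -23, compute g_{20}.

-115

At n = 1, 2, 3: A + B - C = -11; 2A + B + C = -7; 3A + B - C = -23.
Subtracting the first from the second: A + 2C = 4.
Subtracting the second from the third: A - 2C = -16.
Solving: C = 5, A = -6, then B = 0.
Therefore g_{20} = -120 + 0 + 5·1 = -115.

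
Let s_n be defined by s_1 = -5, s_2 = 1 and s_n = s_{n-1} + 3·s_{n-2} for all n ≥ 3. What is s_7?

-245

s_3 = -14; s_4 = -11; s_5 = -53; s_6 = -86; s_7 = -245.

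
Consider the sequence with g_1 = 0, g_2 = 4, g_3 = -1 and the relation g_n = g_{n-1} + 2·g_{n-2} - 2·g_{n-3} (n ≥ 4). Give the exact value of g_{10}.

49

Applying the relation repeatedly:
g_4 = 7, g_5 = -3, g_6 = 13, g_7 = -7, g_8 = 25, g_9 = -15, g_{10} = 49.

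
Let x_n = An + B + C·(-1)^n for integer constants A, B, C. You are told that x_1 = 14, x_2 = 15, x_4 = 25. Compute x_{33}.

174

Plug in n = 1, 2, 4: A + B - C = 14; 2A + B + C = 15; 4A + B + C = 25.
Subtracting the first from the second: A + 2C = 1.
Subtracting the second from the third: 2A = 10.
Solving: C = -2, A = 5, then B = 7.
So x_n = 5·n + 7 + (-2)·(-1)^n; at n=33 this is 174.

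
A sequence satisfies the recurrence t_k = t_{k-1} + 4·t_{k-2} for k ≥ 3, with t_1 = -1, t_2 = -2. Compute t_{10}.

Step forward from the initial values:
t_3 = -6; t_4 = -14; t_5 = -38; t_6 = -94; t_7 = -246; t_8 = -622; t_9 = -1606; t_{10} = -4094.

-4094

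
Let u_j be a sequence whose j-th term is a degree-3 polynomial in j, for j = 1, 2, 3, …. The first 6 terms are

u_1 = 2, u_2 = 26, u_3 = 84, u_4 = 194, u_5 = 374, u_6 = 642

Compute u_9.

1st diffs: 24, 58, 110, 180, 268.
2nd diffs: 34, 52, 70, 88.
3rd diffs: 18, 18, 18 (constant).
So u_j = 3j^3 - j^2 + 6j - 6.
Evaluating at j = 9 gives u_9 = 2154.

2154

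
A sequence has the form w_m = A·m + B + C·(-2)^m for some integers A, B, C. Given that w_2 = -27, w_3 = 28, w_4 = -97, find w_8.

-1317

Plug in m = 2, 3, 4: 2A + B + 4C = -27; 3A + B - 8C = 28; 4A + B + 16C = -97.
Subtracting the first from the second: A - 12C = 55.
Subtracting the second from the third: A + 24C = -125.
Solving: C = -5, A = -5, then B = 3.
So w_m = -5·m + 3 + (-5)·(-2)^m; at m=8 this is -1317.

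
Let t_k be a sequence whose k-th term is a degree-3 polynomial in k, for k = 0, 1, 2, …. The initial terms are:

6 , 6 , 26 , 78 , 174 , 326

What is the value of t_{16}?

1st diffs: 0, 20, 52, 96, 152.
2nd diffs: 20, 32, 44, 56.
3rd diffs: 12, 12, 12 (constant).
Newton forward-difference form: t_k = 6 + 20·C(k,2) + 12·C(k,3).
At k = 16: k = 16, so t_{16} = 6 + 2400 + 6720 = 9126.

9126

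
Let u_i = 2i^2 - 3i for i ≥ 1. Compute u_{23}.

989

u_{23} = 2·23^2 - 3·23 = 989.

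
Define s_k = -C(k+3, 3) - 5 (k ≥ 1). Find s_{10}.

C(13, 3) = 286, so s_{10} = -291.

-291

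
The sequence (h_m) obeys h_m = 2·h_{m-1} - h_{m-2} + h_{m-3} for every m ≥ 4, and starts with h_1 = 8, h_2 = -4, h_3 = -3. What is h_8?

40

Iterate the recurrence:
h_4 = 6  h_5 = 11  h_6 = 13  h_7 = 21  h_8 = 40.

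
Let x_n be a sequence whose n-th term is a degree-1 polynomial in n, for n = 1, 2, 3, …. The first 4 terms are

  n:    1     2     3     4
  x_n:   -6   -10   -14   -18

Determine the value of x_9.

1st diffs: -4, -4, -4 (constant).
So x_n = -4n - 2.
Evaluating at n = 9 gives x_9 = -38.

-38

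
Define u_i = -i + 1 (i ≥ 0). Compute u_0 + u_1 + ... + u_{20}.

Over i = 0..20: Σi = 210.
Total = (-1)·210 + (1)·21 = -189.

-189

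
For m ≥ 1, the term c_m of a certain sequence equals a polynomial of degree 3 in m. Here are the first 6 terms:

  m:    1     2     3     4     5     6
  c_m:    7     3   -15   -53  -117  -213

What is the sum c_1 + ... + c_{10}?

1st diffs: -4, -18, -38, -64, -96.
2nd diffs: -14, -20, -26, -32.
3rd diffs: -6, -6, -6 (constant).
So c_m = -m^3 - m^2 + 6m + 3.
Continuing: -347, -525, -753, -1037.
Summing m = 1..10 (10 terms) gives -3050.

-3050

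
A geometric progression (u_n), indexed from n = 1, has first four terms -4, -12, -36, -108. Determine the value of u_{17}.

Common ratio r = 3.
u_n = (-4)·3^(n-1).
u_{17} = (-4)·3^16 = -172186884.

-172186884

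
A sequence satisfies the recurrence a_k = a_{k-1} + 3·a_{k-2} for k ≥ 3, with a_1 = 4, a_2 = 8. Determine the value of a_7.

548

a_3 = 20  a_4 = 44  a_5 = 104  a_6 = 236  a_7 = 548.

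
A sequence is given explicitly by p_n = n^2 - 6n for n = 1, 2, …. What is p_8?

16

p_8 = 1·8^2 - 6·8 = 16.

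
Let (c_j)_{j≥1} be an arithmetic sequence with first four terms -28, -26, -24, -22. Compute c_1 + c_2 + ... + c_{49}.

980

Common difference d = 2.
c_j = -28 + (j - 1)·2.
c_{49} = 68; S = 49·(-28 + 68)/2 = 980.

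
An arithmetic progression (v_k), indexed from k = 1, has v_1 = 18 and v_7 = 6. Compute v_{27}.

Common difference d = (6 - 18) / (7 - 1) = -2.
v_k = 18 + (k - 1)·(-2).
v_{27} = 18 + 26·(-2) = -34.

-34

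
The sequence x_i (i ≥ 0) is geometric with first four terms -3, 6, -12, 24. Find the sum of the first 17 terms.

-131073

Common ratio r = -2.
x_i = (-3)·(-2)^(i-0).
S = (-3)·((-2)^17 - 1)/(-2 - 1) = (-3)·(-131072 - 1)/(-3) = -131073.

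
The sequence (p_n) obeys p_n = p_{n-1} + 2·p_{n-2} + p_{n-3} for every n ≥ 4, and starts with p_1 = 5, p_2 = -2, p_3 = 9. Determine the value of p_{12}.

5374

Compute successive terms:
p_4 = 10  p_5 = 26  p_6 = 55  p_7 = 117  p_8 = 253  p_9 = 542  p_{10} = 1165  p_{11} = 2502  p_{12} = 5374.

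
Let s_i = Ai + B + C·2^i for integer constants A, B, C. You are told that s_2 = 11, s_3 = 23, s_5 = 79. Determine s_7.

Write the equations: 2A + B + 4C = 11; 3A + B + 8C = 23; 5A + B + 32C = 79.
Subtracting the first from the second: A + 4C = 12.
Subtracting the second from the third: 2A + 24C = 56.
Solving: C = 2, A = 4, then B = -5.
Hence s_7 = 4·7 + (-5) + 2·128 = 279.

279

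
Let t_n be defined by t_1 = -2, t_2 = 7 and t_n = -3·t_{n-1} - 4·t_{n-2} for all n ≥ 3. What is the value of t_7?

Compute successive terms:
t_3 = -13  t_4 = 11  t_5 = 19  t_6 = -101  t_7 = 227.

227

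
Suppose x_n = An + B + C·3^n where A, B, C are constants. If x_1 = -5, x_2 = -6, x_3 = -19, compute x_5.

-225

At n = 1, 2, 3: A + B + 3C = -5; 2A + B + 9C = -6; 3A + B + 27C = -19.
Subtracting the first from the second: A + 6C = -1.
Subtracting the second from the third: A + 18C = -13.
Solving: C = -1, A = 5, then B = -7.
Therefore x_5 = 25 + (-7) + (-1)·243 = -225.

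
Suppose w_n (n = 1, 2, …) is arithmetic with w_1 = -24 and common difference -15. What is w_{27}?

w_n = -24 + (n - 1)·(-15).
w_{27} = -24 + 26·(-15) = -414.

-414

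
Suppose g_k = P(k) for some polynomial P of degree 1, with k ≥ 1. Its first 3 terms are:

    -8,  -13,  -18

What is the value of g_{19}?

1st diffs: -5, -5 (constant).
So g_k = -5k - 3.
Evaluating at k = 19 gives g_{19} = -98.

-98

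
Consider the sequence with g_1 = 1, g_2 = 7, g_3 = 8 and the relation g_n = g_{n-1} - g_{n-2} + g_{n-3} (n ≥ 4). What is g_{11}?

8

Compute successive terms:
g_4 = 2  g_5 = 1  g_6 = 7  g_7 = 8  g_8 = 2  g_9 = 1  g_{10} = 7  g_{11} = 8.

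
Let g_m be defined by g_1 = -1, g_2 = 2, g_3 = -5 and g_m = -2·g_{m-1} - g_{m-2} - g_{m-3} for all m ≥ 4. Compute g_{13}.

Iterate the recurrence:
g_4 = 9; g_5 = -15; g_6 = 26; g_7 = -46; g_8 = 81; g_9 = -142; g_{10} = 249; g_{11} = -437; g_{12} = 767; g_{13} = -1346.

-1346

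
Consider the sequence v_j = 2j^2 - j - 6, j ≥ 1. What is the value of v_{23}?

1029

v_{23} = 2·23^2 - 1·23 - 6 = 1029.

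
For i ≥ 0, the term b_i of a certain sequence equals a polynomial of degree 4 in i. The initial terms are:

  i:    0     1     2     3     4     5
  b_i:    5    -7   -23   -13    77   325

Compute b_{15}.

45815

1st diffs: -12, -16, 10, 90, 248.
2nd diffs: -4, 26, 80, 158.
3rd diffs: 30, 54, 78.
4th diffs: 24, 24 (constant).
Newton forward-difference form: b_i = 5 + (-12)·C(i,1) + (-4)·C(i,2) + 30·C(i,3) + 24·C(i,4).
At i = 15: i = 15, so b_{15} = 5 - 180 - 420 + 13650 + 32760 = 45815.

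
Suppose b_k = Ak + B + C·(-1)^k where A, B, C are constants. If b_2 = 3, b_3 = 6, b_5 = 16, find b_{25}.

116

Write the equations: 2A + B + C = 3; 3A + B - C = 6; 5A + B - C = 16.
Subtracting the first from the second: A - 2C = 3.
Subtracting the second from the third: 2A = 10.
Solving: C = 1, A = 5, then B = -8.
Therefore b_{25} = 125 + (-8) + 1·(-1) = 116.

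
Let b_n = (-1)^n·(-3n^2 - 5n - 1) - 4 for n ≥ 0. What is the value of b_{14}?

(-1)^14 = 1; -3n^2 - 5n - 1 at n=14 is -659; so b_{14} = -663.

-663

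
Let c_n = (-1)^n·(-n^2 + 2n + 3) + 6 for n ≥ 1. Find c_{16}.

-215

(-1)^16 = 1; -n^2 + 2n + 3 at n=16 is -221; so c_{16} = -215.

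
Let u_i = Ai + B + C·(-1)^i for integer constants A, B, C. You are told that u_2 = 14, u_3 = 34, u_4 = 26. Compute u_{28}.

170

Plug in i = 2, 3, 4: 2A + B + C = 14; 3A + B - C = 34; 4A + B + C = 26.
Subtracting the first from the second: A - 2C = 20.
Subtracting the second from the third: A + 2C = -8.
Solving: C = -7, A = 6, then B = 9.
Therefore u_{28} = 168 + 9 + (-7)·1 = 170.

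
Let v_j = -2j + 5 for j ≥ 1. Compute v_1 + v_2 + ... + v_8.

-32

Over j = 1..8: Σj = 36.
Total = (-2)·36 + (5)·8 = -32.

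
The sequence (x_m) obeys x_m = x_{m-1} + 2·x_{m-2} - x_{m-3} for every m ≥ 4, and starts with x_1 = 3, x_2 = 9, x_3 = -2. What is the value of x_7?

Compute successive terms:
x_4 = 13, x_5 = 0, x_6 = 28, x_7 = 15.

15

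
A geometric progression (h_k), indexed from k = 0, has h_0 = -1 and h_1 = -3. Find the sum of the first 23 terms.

-47071589413

Common ratio r = 3.
h_k = (-1)·3^(k-0).
S = (-1)·(3^23 - 1)/(3 - 1) = (-1)·(94143178827 - 1)/(2) = -47071589413.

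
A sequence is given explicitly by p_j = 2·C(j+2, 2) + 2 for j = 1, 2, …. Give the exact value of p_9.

C(11, 2) = 55, so p_9 = 112.

112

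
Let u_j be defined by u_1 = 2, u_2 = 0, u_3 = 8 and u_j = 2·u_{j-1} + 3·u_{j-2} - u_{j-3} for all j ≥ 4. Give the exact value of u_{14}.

734238

Compute successive terms:
u_4 = 14  u_5 = 52  u_6 = 138  …  u_{11} = 29738  u_{12} = 86564  u_{13} = 252142  u_{14} = 734238.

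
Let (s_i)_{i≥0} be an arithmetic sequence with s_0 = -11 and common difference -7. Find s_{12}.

s_i = -11 + (i - 0)·(-7).
s_{12} = -11 + 12·(-7) = -95.

-95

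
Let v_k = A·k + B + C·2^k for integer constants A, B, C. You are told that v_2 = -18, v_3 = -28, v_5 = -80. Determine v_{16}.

Plug in k = 2, 3, 5: 2A + B + 4C = -18; 3A + B + 8C = -28; 5A + B + 32C = -80.
Subtracting the first from the second: A + 4C = -10.
Subtracting the second from the third: 2A + 24C = -52.
Solving: C = -2, A = -2, then B = -6.
So v_k = -2·k + (-6) + (-2)·2^k; at k=16 this is -131110.

-131110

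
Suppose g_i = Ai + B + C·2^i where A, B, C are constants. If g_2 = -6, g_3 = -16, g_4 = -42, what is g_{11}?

-8128

Plug in i = 2, 3, 4: 2A + B + 4C = -6; 3A + B + 8C = -16; 4A + B + 16C = -42.
Subtracting the first from the second: A + 4C = -10.
Subtracting the second from the third: A + 8C = -26.
Solving: C = -4, A = 6, then B = -2.
So g_i = 6·i + (-2) + (-4)·2^i; at i=11 this is -8128.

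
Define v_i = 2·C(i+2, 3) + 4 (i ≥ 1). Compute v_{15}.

C(17, 3) = 680, so v_{15} = 1364.

1364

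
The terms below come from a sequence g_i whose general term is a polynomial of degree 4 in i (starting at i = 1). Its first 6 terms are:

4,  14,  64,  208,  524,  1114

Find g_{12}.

1st diffs: 10, 50, 144, 316, 590.
2nd diffs: 40, 94, 172, 274.
3rd diffs: 54, 78, 102.
4th diffs: 24, 24 (constant).
Newton forward-difference form: g_i = 4 + 10·C(i-1,1) + 40·C(i-1,2) + 54·C(i-1,3) + 24·C(i-1,4).
At i = 12: i-1 = 11, so g_{12} = 4 + 110 + 2200 + 8910 + 7920 = 19144.

19144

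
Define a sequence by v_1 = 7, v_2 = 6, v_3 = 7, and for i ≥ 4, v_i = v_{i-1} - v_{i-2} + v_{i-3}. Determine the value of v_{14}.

6

Step forward from the initial values:
v_4 = 8  v_5 = 7  v_6 = 6  …  v_{11} = 7  v_{12} = 8  v_{13} = 7  v_{14} = 6.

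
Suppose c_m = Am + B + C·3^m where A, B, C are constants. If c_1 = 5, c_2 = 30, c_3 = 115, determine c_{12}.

2657140

At m = 1, 2, 3: A + B + 3C = 5; 2A + B + 9C = 30; 3A + B + 27C = 115.
Subtracting the first from the second: A + 6C = 25.
Subtracting the second from the third: A + 18C = 85.
Solving: C = 5, A = -5, then B = -5.
So c_m = -5·m + (-5) + 5·3^m; at m=12 this is 2657140.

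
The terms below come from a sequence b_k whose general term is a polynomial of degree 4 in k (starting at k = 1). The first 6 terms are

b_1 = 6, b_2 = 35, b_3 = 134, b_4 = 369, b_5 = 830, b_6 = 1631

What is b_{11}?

1st diffs: 29, 99, 235, 461, 801.
2nd diffs: 70, 136, 226, 340.
3rd diffs: 66, 90, 114.
4th diffs: 24, 24 (constant).
Newton forward-difference form: b_k = 6 + 29·C(k-1,1) + 70·C(k-1,2) + 66·C(k-1,3) + 24·C(k-1,4).
At k = 11: k-1 = 10, so b_{11} = 6 + 290 + 3150 + 7920 + 5040 = 16406.

16406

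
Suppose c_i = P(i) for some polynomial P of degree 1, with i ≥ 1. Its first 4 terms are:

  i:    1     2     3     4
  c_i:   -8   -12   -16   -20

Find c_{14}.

1st diffs: -4, -4, -4 (constant).
So c_i = -4i - 4.
Evaluating at i = 14 gives c_{14} = -60.

-60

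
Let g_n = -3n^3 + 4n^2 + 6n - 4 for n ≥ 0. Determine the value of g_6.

g_6 = -3·6^3 + 4·6^2 + 6·6 - 4 = -472.

-472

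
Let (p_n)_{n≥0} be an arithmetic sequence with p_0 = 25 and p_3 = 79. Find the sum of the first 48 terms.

Common difference d = (79 - 25) / (3 - 0) = 18.
p_n = 25 + (n - 0)·18.
p_{47} = 871; S = 48·(25 + 871)/2 = 21504.

21504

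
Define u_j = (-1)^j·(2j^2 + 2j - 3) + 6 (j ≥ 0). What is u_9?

-171

(-1)^9 = -1; 2j^2 + 2j - 3 at j=9 is 177; so u_9 = -171.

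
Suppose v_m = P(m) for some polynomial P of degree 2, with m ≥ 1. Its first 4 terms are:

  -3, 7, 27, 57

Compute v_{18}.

1527

1st diffs: 10, 20, 30.
2nd diffs: 10, 10 (constant).
Newton forward-difference form: v_m = -3 + 10·C(m-1,1) + 10·C(m-1,2).
At m = 18: m-1 = 17, so v_{18} = -3 + 170 + 1360 = 1527.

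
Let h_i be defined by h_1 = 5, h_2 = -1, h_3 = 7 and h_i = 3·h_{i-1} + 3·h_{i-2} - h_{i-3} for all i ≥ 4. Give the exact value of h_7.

815

Applying the relation repeatedly:
h_4 = 13; h_5 = 61; h_6 = 215; h_7 = 815.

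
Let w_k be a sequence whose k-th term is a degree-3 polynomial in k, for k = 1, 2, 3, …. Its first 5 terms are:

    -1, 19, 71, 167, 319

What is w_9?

1st diffs: 20, 52, 96, 152.
2nd diffs: 32, 44, 56.
3rd diffs: 12, 12 (constant).
Newton forward-difference form: w_k = -1 + 20·C(k-1,1) + 32·C(k-1,2) + 12·C(k-1,3).
At k = 9: k-1 = 8, so w_9 = -1 + 160 + 896 + 672 = 1727.

1727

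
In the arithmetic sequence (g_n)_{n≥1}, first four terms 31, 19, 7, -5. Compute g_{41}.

Common difference d = -12.
g_n = 31 + (n - 1)·(-12).
g_{41} = 31 + 40·(-12) = -449.

-449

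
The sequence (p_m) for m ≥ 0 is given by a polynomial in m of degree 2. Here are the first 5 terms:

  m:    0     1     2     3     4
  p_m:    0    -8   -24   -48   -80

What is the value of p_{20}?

-1680

1st diffs: -8, -16, -24, -32.
2nd diffs: -8, -8, -8 (constant).
Newton forward-difference form: p_m = (-8)·C(m,1) + (-8)·C(m,2).
At m = 20: m = 20, so p_{20} = -160 - 1520 = -1680.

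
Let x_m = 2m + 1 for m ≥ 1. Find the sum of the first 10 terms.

120

Over m = 1..10: Σm = 55.
Total = (2)·55 + (1)·10 = 120.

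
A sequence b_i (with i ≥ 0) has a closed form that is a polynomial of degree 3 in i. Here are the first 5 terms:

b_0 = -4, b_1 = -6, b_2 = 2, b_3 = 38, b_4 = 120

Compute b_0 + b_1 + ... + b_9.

1st diffs: -2, 8, 36, 82.
2nd diffs: 10, 28, 46.
3rd diffs: 18, 18 (constant).
So b_i = 3i^3 - 4i^2 - i - 4.
Continuing: …, 266, 494, 822, 1268, …, b_9 = 1850.
Summing i = 0..9 (10 terms) gives 4850.

4850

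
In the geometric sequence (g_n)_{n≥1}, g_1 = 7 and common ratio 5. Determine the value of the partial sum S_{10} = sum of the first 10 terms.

17089842

g_n = 7·5^(n-1).
S = 7·(5^10 - 1)/(5 - 1) = 7·(9765625 - 1)/(4) = 17089842.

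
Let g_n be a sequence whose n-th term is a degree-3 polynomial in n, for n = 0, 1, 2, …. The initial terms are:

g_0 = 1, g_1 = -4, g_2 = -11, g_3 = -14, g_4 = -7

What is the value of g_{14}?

1933

1st diffs: -5, -7, -3, 7.
2nd diffs: -2, 4, 10.
3rd diffs: 6, 6 (constant).
So g_n = n^3 - 4n^2 - 2n + 1.
Evaluating at n = 14 gives g_{14} = 1933.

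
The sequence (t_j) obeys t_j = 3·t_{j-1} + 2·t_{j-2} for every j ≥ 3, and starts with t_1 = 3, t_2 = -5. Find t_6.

-461

Applying the relation repeatedly:
t_3 = -9; t_4 = -37; t_5 = -129; t_6 = -461.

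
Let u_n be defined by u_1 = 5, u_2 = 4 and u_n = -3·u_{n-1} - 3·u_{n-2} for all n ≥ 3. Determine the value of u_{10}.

-1863

Compute successive terms:
u_3 = -27, u_4 = 69, u_5 = -126, u_6 = 171, u_7 = -135, u_8 = -108, u_9 = 729, u_{10} = -1863.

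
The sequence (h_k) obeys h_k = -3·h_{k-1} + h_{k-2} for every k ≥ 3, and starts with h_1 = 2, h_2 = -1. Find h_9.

6305

Applying the relation repeatedly:
h_3 = 5  h_4 = -16  h_5 = 53  h_6 = -175  h_7 = 578  h_8 = -1909  h_9 = 6305.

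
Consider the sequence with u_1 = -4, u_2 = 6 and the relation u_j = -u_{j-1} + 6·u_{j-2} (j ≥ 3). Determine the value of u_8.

5970

Step forward from the initial values:
u_3 = -30, u_4 = 66, u_5 = -246, u_6 = 642, u_7 = -2118, u_8 = 5970.
(Characteristic roots are 2 and -3.)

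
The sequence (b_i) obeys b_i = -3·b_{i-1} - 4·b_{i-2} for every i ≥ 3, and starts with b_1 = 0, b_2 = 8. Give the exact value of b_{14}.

1448

Compute successive terms:
b_3 = -24; b_4 = 40; b_5 = -24; …; b_{11} = -5016; b_{12} = 12328; b_{13} = -16920; b_{14} = 1448.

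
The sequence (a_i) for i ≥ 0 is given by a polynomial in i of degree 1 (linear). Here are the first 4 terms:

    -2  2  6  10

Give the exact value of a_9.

34

1st diffs: 4, 4, 4 (constant).
So a_i = 4i - 2.
Evaluating at i = 9 gives a_9 = 34.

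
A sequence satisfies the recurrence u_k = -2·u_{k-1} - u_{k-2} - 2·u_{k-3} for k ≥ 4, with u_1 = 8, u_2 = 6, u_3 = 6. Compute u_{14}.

-22926

Step forward from the initial values:
u_4 = -34  u_5 = 50  u_6 = -78  …  u_{11} = 2862  u_{12} = -5746  u_{13} = 11474  u_{14} = -22926.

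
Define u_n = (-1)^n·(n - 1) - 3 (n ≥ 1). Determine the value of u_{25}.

(-1)^25 = -1; n - 1 at n=25 is 24; so u_{25} = -27.

-27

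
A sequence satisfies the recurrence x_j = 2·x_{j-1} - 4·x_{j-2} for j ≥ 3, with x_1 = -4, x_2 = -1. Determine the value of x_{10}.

Applying the relation repeatedly:
x_3 = 14, x_4 = 32, x_5 = 8, x_6 = -112, x_7 = -256, x_8 = -64, x_9 = 896, x_{10} = 2048.

2048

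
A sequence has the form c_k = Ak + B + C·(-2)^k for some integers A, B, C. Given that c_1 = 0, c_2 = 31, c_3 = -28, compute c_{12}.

At k = 1, 2, 3: A + B - 2C = 0; 2A + B + 4C = 31; 3A + B - 8C = -28.
Subtracting the first from the second: A + 6C = 31.
Subtracting the second from the third: A - 12C = -59.
Solving: C = 5, A = 1, then B = 9.
Hence c_{12} = 1·12 + 9 + 5·4096 = 20501.

20501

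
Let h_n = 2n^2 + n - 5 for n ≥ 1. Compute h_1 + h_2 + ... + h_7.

Over n = 1..7: Σn = 28, Σn² = 140.
Total = (2)·140 + (1)·28 + (-5)·7 = 273.

273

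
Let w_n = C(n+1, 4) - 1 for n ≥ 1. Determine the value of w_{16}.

C(17, 4) = 2380, so w_{16} = 2379.

2379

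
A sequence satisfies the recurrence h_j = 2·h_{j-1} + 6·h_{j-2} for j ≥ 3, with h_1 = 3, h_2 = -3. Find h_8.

h_3 = 12  h_4 = 6  h_5 = 84  h_6 = 204  h_7 = 912  h_8 = 3048.

3048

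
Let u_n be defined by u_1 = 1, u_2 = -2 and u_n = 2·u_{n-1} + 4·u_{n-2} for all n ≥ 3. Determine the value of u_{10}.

Step forward from the initial values:
u_3 = 0;  u_4 = -8;  u_5 = -16;  u_6 = -64;  u_7 = -192;  u_8 = -640;  u_9 = -2048;  u_{10} = -6656.

-6656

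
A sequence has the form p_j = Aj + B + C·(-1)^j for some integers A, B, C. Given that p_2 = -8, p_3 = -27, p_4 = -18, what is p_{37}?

Write the equations: 2A + B + C = -8; 3A + B - C = -27; 4A + B + C = -18.
Subtracting the first from the second: A - 2C = -19.
Subtracting the second from the third: A + 2C = 9.
Solving: C = 7, A = -5, then B = -5.
Hence p_{37} = -5·37 + (-5) + 7·(-1) = -197.

-197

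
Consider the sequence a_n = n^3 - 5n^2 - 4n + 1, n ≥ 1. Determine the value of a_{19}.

4979

a_{19} = 1·19^3 - 5·19^2 - 4·19 + 1 = 4979.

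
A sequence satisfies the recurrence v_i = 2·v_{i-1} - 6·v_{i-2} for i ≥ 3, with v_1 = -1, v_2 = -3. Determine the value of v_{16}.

Iterate the recurrence:
v_3 = 0;  v_4 = 18;  v_5 = 36;  …;  v_{13} = -54720;  v_{14} = 13248;  v_{15} = 354816;  v_{16} = 630144.

630144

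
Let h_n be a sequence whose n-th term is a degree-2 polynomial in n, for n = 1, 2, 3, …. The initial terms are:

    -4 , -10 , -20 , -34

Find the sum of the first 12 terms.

-1324

1st diffs: -6, -10, -14.
2nd diffs: -4, -4 (constant).
Newton forward-difference form: h_n = -4 + (-6)·C(n-1,1) + (-4)·C(n-1,2).
Continuing: …, -52, -74, -100, -130, …, h_{12} = -290.
Summing n = 1..12 (12 terms) gives -1324.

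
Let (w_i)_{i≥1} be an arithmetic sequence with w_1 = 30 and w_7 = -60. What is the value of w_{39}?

-540

Common difference d = (-60 - 30) / (7 - 1) = -15.
w_i = 30 + (i - 1)·(-15).
w_{39} = 30 + 38·(-15) = -540.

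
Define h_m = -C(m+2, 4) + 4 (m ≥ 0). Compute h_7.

C(9, 4) = 126, so h_7 = -122.

-122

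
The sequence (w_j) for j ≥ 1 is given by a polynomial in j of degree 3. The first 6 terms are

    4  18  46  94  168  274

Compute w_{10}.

1st diffs: 14, 28, 48, 74, 106.
2nd diffs: 14, 20, 26, 32.
3rd diffs: 6, 6, 6 (constant).
Newton forward-difference form: w_j = 4 + 14·C(j-1,1) + 14·C(j-1,2) + 6·C(j-1,3).
At j = 10: j-1 = 9, so w_{10} = 4 + 126 + 504 + 504 = 1138.

1138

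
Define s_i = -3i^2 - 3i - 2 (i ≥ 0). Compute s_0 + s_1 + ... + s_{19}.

-8020

Over i = 0..19: Σi = 190, Σi² = 2470.
Total = (-3)·2470 + (-3)·190 + (-2)·20 = -8020.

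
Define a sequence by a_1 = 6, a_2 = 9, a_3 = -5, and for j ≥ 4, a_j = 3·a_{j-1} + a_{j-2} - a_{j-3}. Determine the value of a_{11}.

Step forward from the initial values:
a_4 = -12;  a_5 = -50;  a_6 = -157;  a_7 = -509;  a_8 = -1634;  a_9 = -5254;  a_{10} = -16887;  a_{11} = -54281.

-54281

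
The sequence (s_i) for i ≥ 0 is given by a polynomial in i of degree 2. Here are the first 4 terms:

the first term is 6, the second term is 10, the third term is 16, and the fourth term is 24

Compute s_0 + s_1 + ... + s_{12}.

1st diffs: 4, 6, 8.
2nd diffs: 2, 2 (constant).
So s_i = i^2 + 3i + 6.
Continuing: …, 34, 46, 60, 76, …, s_{12} = 186.
Summing i = 0..12 (13 terms) gives 962.

962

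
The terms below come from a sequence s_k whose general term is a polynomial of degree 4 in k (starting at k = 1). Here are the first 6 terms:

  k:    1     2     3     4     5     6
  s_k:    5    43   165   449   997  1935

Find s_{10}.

12947

1st diffs: 38, 122, 284, 548, 938.
2nd diffs: 84, 162, 264, 390.
3rd diffs: 78, 102, 126.
4th diffs: 24, 24 (constant).
So s_k = k^4 + 3k^3 - k^2 + 5k - 3.
Evaluating at k = 10 gives s_{10} = 12947.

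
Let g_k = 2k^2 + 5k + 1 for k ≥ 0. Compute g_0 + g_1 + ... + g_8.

Over k = 0..8: Σk = 36, Σk² = 204.
Total = (2)·204 + (5)·36 + (1)·9 = 597.

597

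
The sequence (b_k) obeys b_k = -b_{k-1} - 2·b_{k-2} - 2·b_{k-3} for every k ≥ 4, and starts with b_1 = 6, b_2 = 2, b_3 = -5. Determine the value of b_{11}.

b_4 = -11  b_5 = 17  b_6 = 15  b_7 = -27  b_8 = -37  b_9 = 61  b_{10} = 67  b_{11} = -115.

-115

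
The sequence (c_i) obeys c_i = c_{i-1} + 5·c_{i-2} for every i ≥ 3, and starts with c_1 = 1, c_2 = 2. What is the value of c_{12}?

66197

Applying the relation repeatedly:
c_3 = 7; c_4 = 17; c_5 = 52; c_6 = 137; c_7 = 397; c_8 = 1082; c_9 = 3067; c_{10} = 8477; c_{11} = 23812; c_{12} = 66197.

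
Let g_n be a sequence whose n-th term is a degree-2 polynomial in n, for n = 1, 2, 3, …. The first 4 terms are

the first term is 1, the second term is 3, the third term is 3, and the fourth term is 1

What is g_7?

-17

1st diffs: 2, 0, -2.
2nd diffs: -2, -2 (constant).
Newton forward-difference form: g_n = 1 + 2·C(n-1,1) + (-2)·C(n-1,2).
At n = 7: n-1 = 6, so g_7 = 1 + 12 - 30 = -17.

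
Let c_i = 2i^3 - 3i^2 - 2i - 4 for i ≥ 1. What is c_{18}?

c_{18} = 2·18^3 - 3·18^2 - 2·18 - 4 = 10652.

10652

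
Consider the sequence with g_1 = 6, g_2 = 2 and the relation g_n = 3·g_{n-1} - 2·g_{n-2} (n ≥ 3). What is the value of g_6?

-118

Iterate the recurrence:
g_3 = -6; g_4 = -22; g_5 = -54; g_6 = -118.
(Characteristic roots are 2 and 1.)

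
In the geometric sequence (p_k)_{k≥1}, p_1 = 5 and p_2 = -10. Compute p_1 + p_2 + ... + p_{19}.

Common ratio r = -2.
p_k = 5·(-2)^(k-1).
S = 5·((-2)^19 - 1)/(-2 - 1) = 5·(-524288 - 1)/(-3) = 873815.

873815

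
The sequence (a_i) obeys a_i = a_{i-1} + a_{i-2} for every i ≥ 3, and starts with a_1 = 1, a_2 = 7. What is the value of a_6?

Compute successive terms:
a_3 = 8; a_4 = 15; a_5 = 23; a_6 = 38.

38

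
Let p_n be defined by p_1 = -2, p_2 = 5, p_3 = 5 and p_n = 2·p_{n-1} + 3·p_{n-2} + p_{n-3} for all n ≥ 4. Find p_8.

1950

Applying the relation repeatedly:
p_4 = 23;  p_5 = 66;  p_6 = 206;  p_7 = 633;  p_8 = 1950.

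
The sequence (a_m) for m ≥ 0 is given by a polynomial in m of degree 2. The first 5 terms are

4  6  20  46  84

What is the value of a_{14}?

1st diffs: 2, 14, 26, 38.
2nd diffs: 12, 12, 12 (constant).
Newton forward-difference form: a_m = 4 + 2·C(m,1) + 12·C(m,2).
At m = 14: m = 14, so a_{14} = 4 + 28 + 1092 = 1124.

1124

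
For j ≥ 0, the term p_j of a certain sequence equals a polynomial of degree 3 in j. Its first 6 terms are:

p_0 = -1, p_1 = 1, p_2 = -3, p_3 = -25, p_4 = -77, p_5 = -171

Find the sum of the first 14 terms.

1st diffs: 2, -4, -22, -52, -94.
2nd diffs: -6, -18, -30, -42.
3rd diffs: -12, -12, -12 (constant).
So p_j = -2j^3 + 3j^2 + j - 1.
Continuing: …, -319, -533, -825, -1207, …, p_{13} = -3875.
Summing j = 0..13 (14 terms) gives -14028.

-14028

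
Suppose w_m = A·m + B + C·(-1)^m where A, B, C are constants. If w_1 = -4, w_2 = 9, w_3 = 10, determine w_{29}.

The three given values yield: A + B - C = -4; 2A + B + C = 9; 3A + B - C = 10.
Subtracting the first from the second: A + 2C = 13.
Subtracting the second from the third: A - 2C = 1.
Solving: C = 3, A = 7, then B = -8.
Therefore w_{29} = 203 + (-8) + 3·(-1) = 192.

192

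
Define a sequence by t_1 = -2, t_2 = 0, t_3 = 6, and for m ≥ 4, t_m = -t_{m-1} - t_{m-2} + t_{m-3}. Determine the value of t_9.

Compute successive terms:
t_4 = -8;  t_5 = 2;  t_6 = 12;  t_7 = -22;  t_8 = 12;  t_9 = 22.

22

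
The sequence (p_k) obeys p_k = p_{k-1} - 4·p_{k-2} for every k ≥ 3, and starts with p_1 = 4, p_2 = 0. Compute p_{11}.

2736

p_3 = -16; p_4 = -16; p_5 = 48; p_6 = 112; p_7 = -80; p_8 = -528; p_9 = -208; p_{10} = 1904; p_{11} = 2736.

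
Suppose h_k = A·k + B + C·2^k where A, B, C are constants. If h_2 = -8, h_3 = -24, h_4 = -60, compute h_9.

-2520

At k = 2, 3, 4: 2A + B + 4C = -8; 3A + B + 8C = -24; 4A + B + 16C = -60.
Subtracting the first from the second: A + 4C = -16.
Subtracting the second from the third: A + 8C = -36.
Solving: C = -5, A = 4, then B = 4.
Therefore h_9 = 36 + 4 + (-5)·512 = -2520.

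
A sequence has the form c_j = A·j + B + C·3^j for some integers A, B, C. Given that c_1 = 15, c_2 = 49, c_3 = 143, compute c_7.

At j = 1, 2, 3: A + B + 3C = 15; 2A + B + 9C = 49; 3A + B + 27C = 143.
Subtracting the first from the second: A + 6C = 34.
Subtracting the second from the third: A + 18C = 94.
Solving: C = 5, A = 4, then B = -4.
So c_j = 4·j + (-4) + 5·3^j; at j=7 this is 10959.

10959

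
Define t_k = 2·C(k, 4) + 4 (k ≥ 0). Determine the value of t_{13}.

1434

C(13, 4) = 715, so t_{13} = 1434.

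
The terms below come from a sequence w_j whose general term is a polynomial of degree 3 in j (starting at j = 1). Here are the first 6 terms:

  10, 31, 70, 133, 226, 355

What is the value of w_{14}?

3403

1st diffs: 21, 39, 63, 93, 129.
2nd diffs: 18, 24, 30, 36.
3rd diffs: 6, 6, 6 (constant).
So w_j = j^3 + 3j^2 + 5j + 1.
Evaluating at j = 14 gives w_{14} = 3403.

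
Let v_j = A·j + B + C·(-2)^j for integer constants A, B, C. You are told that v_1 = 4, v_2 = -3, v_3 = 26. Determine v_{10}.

-2003

The three given values yield: A + B - 2C = 4; 2A + B + 4C = -3; 3A + B - 8C = 26.
Subtracting the first from the second: A + 6C = -7.
Subtracting the second from the third: A - 12C = 29.
Solving: C = -2, A = 5, then B = -5.
Hence v_{10} = 5·10 + (-5) + (-2)·1024 = -2003.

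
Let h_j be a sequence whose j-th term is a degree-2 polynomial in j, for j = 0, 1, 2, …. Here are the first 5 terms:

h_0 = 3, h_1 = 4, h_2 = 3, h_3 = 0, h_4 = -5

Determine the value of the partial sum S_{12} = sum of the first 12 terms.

-338

1st diffs: 1, -1, -3, -5.
2nd diffs: -2, -2, -2 (constant).
Newton forward-difference form: h_j = 3 + 1·C(j,1) + (-2)·C(j,2).
Continuing: …, -12, -21, -32, -45, …, h_{11} = -96.
Summing j = 0..11 (12 terms) gives -338.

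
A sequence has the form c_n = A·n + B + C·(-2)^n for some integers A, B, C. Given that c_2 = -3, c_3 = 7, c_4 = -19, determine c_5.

27

Write the equations: 2A + B + 4C = -3; 3A + B - 8C = 7; 4A + B + 16C = -19.
Subtracting the first from the second: A - 12C = 10.
Subtracting the second from the third: A + 24C = -26.
Solving: C = -1, A = -2, then B = 5.
So c_n = -2·n + 5 + (-1)·(-2)^n; at n=5 this is 27.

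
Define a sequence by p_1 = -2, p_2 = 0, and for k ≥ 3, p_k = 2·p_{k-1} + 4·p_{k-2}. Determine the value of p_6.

Step forward from the initial values:
p_3 = -8; p_4 = -16; p_5 = -64; p_6 = -192.

-192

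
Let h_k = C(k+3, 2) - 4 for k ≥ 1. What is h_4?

C(7, 2) = 21, so h_4 = 17.

17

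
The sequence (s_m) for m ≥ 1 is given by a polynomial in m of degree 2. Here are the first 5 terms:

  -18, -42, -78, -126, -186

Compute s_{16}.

-1638

1st diffs: -24, -36, -48, -60.
2nd diffs: -12, -12, -12 (constant).
So s_m = -6m^2 - 6m - 6.
Evaluating at m = 16 gives s_{16} = -1638.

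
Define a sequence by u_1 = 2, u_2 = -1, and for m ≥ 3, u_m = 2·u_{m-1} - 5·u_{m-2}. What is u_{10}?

Compute successive terms:
u_3 = -12;  u_4 = -19;  u_5 = 22;  u_6 = 139;  u_7 = 168;  u_8 = -359;  u_9 = -1558;  u_{10} = -1321.

-1321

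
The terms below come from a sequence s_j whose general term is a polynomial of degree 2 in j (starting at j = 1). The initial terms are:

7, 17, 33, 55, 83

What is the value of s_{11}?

377

1st diffs: 10, 16, 22, 28.
2nd diffs: 6, 6, 6 (constant).
Newton forward-difference form: s_j = 7 + 10·C(j-1,1) + 6·C(j-1,2).
At j = 11: j-1 = 10, so s_{11} = 7 + 100 + 270 = 377.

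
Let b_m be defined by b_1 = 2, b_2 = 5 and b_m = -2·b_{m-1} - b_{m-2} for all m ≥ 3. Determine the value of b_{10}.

Step forward from the initial values:
b_3 = -12; b_4 = 19; b_5 = -26; b_6 = 33; b_7 = -40; b_8 = 47; b_9 = -54; b_{10} = 61.
(Characteristic roots are -1 and -1.)

61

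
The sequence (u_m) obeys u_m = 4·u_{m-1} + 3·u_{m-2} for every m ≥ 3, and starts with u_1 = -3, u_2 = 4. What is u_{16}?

3950991760

Step forward from the initial values:
u_3 = 7, u_4 = 40, u_5 = 181, …, u_{13} = 39403813, u_{14} = 183060316, u_{15} = 850452703, u_{16} = 3950991760.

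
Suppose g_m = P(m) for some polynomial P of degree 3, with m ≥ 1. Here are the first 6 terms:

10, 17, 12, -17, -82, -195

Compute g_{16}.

-6605

1st diffs: 7, -5, -29, -65, -113.
2nd diffs: -12, -24, -36, -48.
3rd diffs: -12, -12, -12 (constant).
So g_m = -2m^3 + 6m^2 + 3m + 3.
Evaluating at m = 16 gives g_{16} = -6605.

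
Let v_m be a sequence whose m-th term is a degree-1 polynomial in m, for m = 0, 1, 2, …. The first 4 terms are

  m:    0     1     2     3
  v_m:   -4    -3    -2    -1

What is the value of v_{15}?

11

1st diffs: 1, 1, 1 (constant).
So v_m = m - 4.
Evaluating at m = 15 gives v_{15} = 11.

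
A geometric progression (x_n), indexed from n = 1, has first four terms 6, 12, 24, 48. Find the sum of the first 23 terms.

50331642

Common ratio r = 2.
x_n = 6·2^(n-1).
S = 6·(2^23 - 1)/(2 - 1) = 6·(8388608 - 1)/(1) = 50331642.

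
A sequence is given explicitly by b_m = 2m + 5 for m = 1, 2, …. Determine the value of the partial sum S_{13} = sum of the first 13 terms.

Over m = 1..13: Σm = 91.
Total = (2)·91 + (5)·13 = 247.

247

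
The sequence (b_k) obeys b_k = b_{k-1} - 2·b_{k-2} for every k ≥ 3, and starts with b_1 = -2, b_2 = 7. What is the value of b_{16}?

-987

Step forward from the initial values:
b_3 = 11  b_4 = -3  b_5 = -25  …  b_{13} = 407  b_{14} = 173  b_{15} = -641  b_{16} = -987.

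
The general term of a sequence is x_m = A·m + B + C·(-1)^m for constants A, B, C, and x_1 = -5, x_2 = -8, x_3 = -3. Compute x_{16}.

At m = 1, 2, 3: A + B - C = -5; 2A + B + C = -8; 3A + B - C = -3.
Subtracting the first from the second: A + 2C = -3.
Subtracting the second from the third: A - 2C = 5.
Solving: C = -2, A = 1, then B = -8.
Hence x_{16} = 1·16 + (-8) + (-2)·1 = 6.

6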